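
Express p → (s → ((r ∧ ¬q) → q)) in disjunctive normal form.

p → (s → ((r ∧ ¬q) → q))
= ¬p ∨ (s → ((r ∧ ¬q) → q))   (eliminate →)
= ¬p ∨ ¬s ∨ ((r ∧ ¬q) → q)   (eliminate →)
= ¬p ∨ ¬s ∨ ¬(r ∧ ¬q) ∨ q   (eliminate →)
= ¬p ∨ ¬s ∨ ¬r ∨ ¬¬q ∨ q   (De Morgan)
= ¬p ∨ ¬s ∨ ¬r ∨ q ∨ q   (double negation)
= ¬p ∨ ¬s ∨ ¬r ∨ q   (simplify)

¬p ∨ ¬s ∨ ¬r ∨ q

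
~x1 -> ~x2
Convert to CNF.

x1 | ~x2

~x1 -> ~x2
≡ ~~x1 | ~x2   (eliminate ->)
≡ x1 | ~x2   (double negation)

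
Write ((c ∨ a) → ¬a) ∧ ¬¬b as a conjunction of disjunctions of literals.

¬a ∧ b

((c ∨ a) → ¬a) ∧ ¬¬b
= (¬(c ∨ a) ∨ ¬a) ∧ ¬¬b   [eliminate →]
= ((¬c ∧ ¬a) ∨ ¬a) ∧ ¬¬b   [De Morgan]
= ((¬c ∧ ¬a) ∨ ¬a) ∧ b   [double negation]
= (¬c ∨ ¬a) ∧ (¬a ∨ ¬a) ∧ b   [distribute ∨ over ∧]
= ¬a ∧ b   [simplify]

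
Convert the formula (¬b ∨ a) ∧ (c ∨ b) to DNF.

¬b ∧ c ∨ a ∧ c ∨ a ∧ b

(¬b ∨ a) ∧ (c ∨ b)
⇔ ¬b ∧ c ∨ ¬b ∧ b ∨ a ∧ c ∨ a ∧ b   [distribute ∧ over ∨]
⇔ ¬b ∧ c ∨ a ∧ c ∨ a ∧ b   [simplify]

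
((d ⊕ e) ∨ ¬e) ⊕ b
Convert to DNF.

((d ⊕ e) ∨ ¬e) ⊕ b
⇔ (((d ⊕ e) ∨ ¬e) ∧ ¬b) ∨ (¬((d ⊕ e) ∨ ¬e) ∧ b)   [expand ⊕]
⇔ (((d ∧ ¬e) ∨ (¬d ∧ e) ∨ ¬e) ∧ ¬b) ∨ (¬((d ⊕ e) ∨ ¬e) ∧ b)   [expand ⊕]
⇔ (((d ∧ ¬e) ∨ (¬d ∧ e) ∨ ¬e) ∧ ¬b) ∨ (¬((d ∧ ¬e) ∨ (¬d ∧ e) ∨ ¬e) ∧ b)   [expand ⊕]
⇔ (((d ∧ ¬e) ∨ (¬d ∧ e) ∨ ¬e) ∧ ¬b) ∨ (¬(d ∧ ¬e) ∧ ¬(¬d ∧ e) ∧ ¬¬e ∧ b)   [De Morgan]
⇔ (((d ∧ ¬e) ∨ (¬d ∧ e) ∨ ¬e) ∧ ¬b) ∨ ((¬d ∨ ¬¬e) ∧ ¬(¬d ∧ e) ∧ ¬¬e ∧ b)   [De Morgan]
⇔ (((d ∧ ¬e) ∨ (¬d ∧ e) ∨ ¬e) ∧ ¬b) ∨ ((¬d ∨ e) ∧ ¬(¬d ∧ e) ∧ ¬¬e ∧ b)   [double negation]
⇔ (((d ∧ ¬e) ∨ (¬d ∧ e) ∨ ¬e) ∧ ¬b) ∨ ((¬d ∨ e) ∧ (¬¬d ∨ ¬e) ∧ ¬¬e ∧ b)   [De Morgan]
⇔ (((d ∧ ¬e) ∨ (¬d ∧ e) ∨ ¬e) ∧ ¬b) ∨ ((¬d ∨ e) ∧ (d ∨ ¬e) ∧ ¬¬e ∧ b)   [double negation]
⇔ (((d ∧ ¬e) ∨ (¬d ∧ e) ∨ ¬e) ∧ ¬b) ∨ ((¬d ∨ e) ∧ (d ∨ ¬e) ∧ e ∧ b)   [double negation]
⇔ (d ∧ ¬e ∧ ¬b) ∨ (¬d ∧ e ∧ ¬b) ∨ (¬e ∧ ¬b) ∨ (¬d ∧ d ∧ e ∧ b) ∨ (¬d ∧ ¬e ∧ e ∧ b) ∨ (e ∧ d ∧ e ∧ b) ∨ (e ∧ ¬e ∧ e ∧ b)   [distribute ∧ over ∨]
⇔ (¬d ∧ e ∧ ¬b) ∨ (¬e ∧ ¬b) ∨ (e ∧ d ∧ b)   [simplify]

(¬d ∧ e ∧ ¬b) ∨ (¬e ∧ ¬b) ∨ (e ∧ d ∧ b)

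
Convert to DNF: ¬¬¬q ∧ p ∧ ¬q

¬¬¬q ∧ p ∧ ¬q
≡ ¬q ∧ p ∧ ¬q   — double negation
≡ ¬q ∧ p   — simplify

¬q ∧ p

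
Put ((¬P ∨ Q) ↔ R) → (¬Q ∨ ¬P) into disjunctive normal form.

(Q ∧ ¬R) ∨ ¬Q ∨ ¬P

((¬P ∨ Q) ↔ R) → (¬Q ∨ ¬P)
= ¬((¬P ∨ Q) ↔ R) ∨ ¬Q ∨ ¬P   [eliminate →]
= ¬(((¬P ∨ Q) → R) ∧ (R → (¬P ∨ Q))) ∨ ¬Q ∨ ¬P   [eliminate ↔]
= ¬((¬(¬P ∨ Q) ∨ R) ∧ (R → (¬P ∨ Q))) ∨ ¬Q ∨ ¬P   [eliminate →]
= ¬((¬(¬P ∨ Q) ∨ R) ∧ (¬R ∨ ¬P ∨ Q)) ∨ ¬Q ∨ ¬P   [eliminate →]
= ¬(¬(¬P ∨ Q) ∨ R) ∨ ¬(¬R ∨ ¬P ∨ Q) ∨ ¬Q ∨ ¬P   [De Morgan]
= (¬¬(¬P ∨ Q) ∧ ¬R) ∨ ¬(¬R ∨ ¬P ∨ Q) ∨ ¬Q ∨ ¬P   [De Morgan]
= ((¬P ∨ Q) ∧ ¬R) ∨ ¬(¬R ∨ ¬P ∨ Q) ∨ ¬Q ∨ ¬P   [double negation]
= ((¬P ∨ Q) ∧ ¬R) ∨ (¬¬R ∧ ¬¬P ∧ ¬Q) ∨ ¬Q ∨ ¬P   [De Morgan]
= ((¬P ∨ Q) ∧ ¬R) ∨ (R ∧ ¬¬P ∧ ¬Q) ∨ ¬Q ∨ ¬P   [double negation]
= ((¬P ∨ Q) ∧ ¬R) ∨ (R ∧ P ∧ ¬Q) ∨ ¬Q ∨ ¬P   [double negation]
= (¬P ∧ ¬R) ∨ (Q ∧ ¬R) ∨ (R ∧ P ∧ ¬Q) ∨ ¬Q ∨ ¬P   [distribute ∧ over ∨]
= (Q ∧ ¬R) ∨ ¬Q ∨ ¬P   [simplify]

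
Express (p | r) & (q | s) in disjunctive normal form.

(p & q) | (p & s) | (r & q) | (r & s)

(p | r) & (q | s)
≡ (p & q) | (p & s) | (r & q) | (r & s)   [distribute & over |]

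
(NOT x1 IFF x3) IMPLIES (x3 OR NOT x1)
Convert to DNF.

(NOT x1 IFF x3) IMPLIES (x3 OR NOT x1)
⇔ NOT (NOT x1 IFF x3) OR x3 OR NOT x1   — eliminate IMPLIES
⇔ NOT ((NOT x1 IMPLIES x3) AND (x3 IMPLIES NOT x1)) OR x3 OR NOT x1   — eliminate IFF
⇔ NOT ((NOT NOT x1 OR x3) AND (x3 IMPLIES NOT x1)) OR x3 OR NOT x1   — eliminate IMPLIES
⇔ NOT ((NOT NOT x1 OR x3) AND (NOT x3 OR NOT x1)) OR x3 OR NOT x1   — eliminate IMPLIES
⇔ NOT (NOT NOT x1 OR x3) OR NOT (NOT x3 OR NOT x1) OR x3 OR NOT x1   — De Morgan
⇔ (NOT NOT NOT x1 AND NOT x3) OR NOT (NOT x3 OR NOT x1) OR x3 OR NOT x1   — De Morgan
⇔ (NOT x1 AND NOT x3) OR NOT (NOT x3 OR NOT x1) OR x3 OR NOT x1   — double negation
⇔ (NOT x1 AND NOT x3) OR (NOT NOT x3 AND NOT NOT x1) OR x3 OR NOT x1   — De Morgan
⇔ (NOT x1 AND NOT x3) OR (x3 AND NOT NOT x1) OR x3 OR NOT x1   — double negation
⇔ (NOT x1 AND NOT x3) OR (x3 AND x1) OR x3 OR NOT x1   — double negation
⇔ x3 OR NOT x1   — simplify

x3 OR NOT x1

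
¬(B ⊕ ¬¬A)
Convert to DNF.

¬(B ⊕ ¬¬A)
≡ ¬((B ∧ ¬¬¬A) ∨ (¬B ∧ ¬¬A))   (expand ⊕)
≡ ¬(B ∧ ¬¬¬A) ∧ ¬(¬B ∧ ¬¬A)   (De Morgan)
≡ (¬B ∨ ¬¬¬¬A) ∧ ¬(¬B ∧ ¬¬A)   (De Morgan)
≡ (¬B ∨ ¬¬A) ∧ ¬(¬B ∧ ¬¬A)   (double negation)
≡ (¬B ∨ A) ∧ ¬(¬B ∧ ¬¬A)   (double negation)
≡ (¬B ∨ A) ∧ (¬¬B ∨ ¬¬¬A)   (De Morgan)
≡ (¬B ∨ A) ∧ (B ∨ ¬¬¬A)   (double negation)
≡ (¬B ∨ A) ∧ (B ∨ ¬A)   (double negation)
≡ (¬B ∧ B) ∨ (¬B ∧ ¬A) ∨ (A ∧ B) ∨ (A ∧ ¬A)   (distribute ∧ over ∨)
≡ (¬B ∧ ¬A) ∨ (A ∧ B)   (simplify)

(¬B ∧ ¬A) ∨ (A ∧ B)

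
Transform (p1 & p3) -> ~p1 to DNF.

(p1 & p3) -> ~p1
⇔ ~(p1 & p3) | ~p1   [eliminate ->]
⇔ ~p1 | ~p3 | ~p1   [De Morgan]
⇔ ~p1 | ~p3   [simplify]

~p1 | ~p3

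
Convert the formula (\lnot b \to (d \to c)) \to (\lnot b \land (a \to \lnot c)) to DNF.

(\lnot b \land \lnot a) \lor (\lnot b \land \lnot c)

(\lnot b \to (d \to c)) \to (\lnot b \land (a \to \lnot c))
⇔ \lnot (\lnot b \to (d \to c)) \lor (\lnot b \land (a \to \lnot c))   — eliminate \to
⇔ \lnot (\lnot \lnot b \lor (d \to c)) \lor (\lnot b \land (a \to \lnot c))   — eliminate \to
⇔ \lnot (\lnot \lnot b \lor \lnot d \lor c) \lor (\lnot b \land (a \to \lnot c))   — eliminate \to
⇔ \lnot (\lnot \lnot b \lor \lnot d \lor c) \lor (\lnot b \land (\lnot a \lor \lnot c))   — eliminate \to
⇔ (\lnot \lnot \lnot b \land \lnot \lnot d \land \lnot c) \lor (\lnot b \land (\lnot a \lor \lnot c))   — De Morgan
⇔ (\lnot b \land \lnot \lnot d \land \lnot c) \lor (\lnot b \land (\lnot a \lor \lnot c))   — double negation
⇔ (\lnot b \land d \land \lnot c) \lor (\lnot b \land (\lnot a \lor \lnot c))   — double negation
⇔ (\lnot b \land d \land \lnot c) \lor (\lnot b \land \lnot a) \lor (\lnot b \land \lnot c)   — distribute \land over \lor
⇔ (\lnot b \land \lnot a) \lor (\lnot b \land \lnot c)   — simplify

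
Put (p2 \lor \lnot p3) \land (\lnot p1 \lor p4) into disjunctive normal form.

(p2 \lor \lnot p3) \land (\lnot p1 \lor p4)
≡ (p2 \land \lnot p1) \lor (p2 \land p4) \lor (\lnot p3 \land \lnot p1) \lor (\lnot p3 \land p4)   — distribute \land over \lor

(p2 \land \lnot p1) \lor (p2 \land p4) \lor (\lnot p3 \land \lnot p1) \lor (\lnot p3 \land p4)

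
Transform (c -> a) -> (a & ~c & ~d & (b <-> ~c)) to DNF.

(c & ~a) | (a & ~c & ~d & b)

(c -> a) -> (a & ~c & ~d & (b <-> ~c))
= ~(c -> a) | (a & ~c & ~d & (b <-> ~c))   (eliminate ->)
= ~(~c | a) | (a & ~c & ~d & (b <-> ~c))   (eliminate ->)
= ~(~c | a) | (a & ~c & ~d & (b -> ~c) & (~c -> b))   (eliminate <->)
= ~(~c | a) | (a & ~c & ~d & (~b | ~c) & (~c -> b))   (eliminate ->)
= ~(~c | a) | (a & ~c & ~d & (~b | ~c) & (~~c | b))   (eliminate ->)
= (~~c & ~a) | (a & ~c & ~d & (~b | ~c) & (~~c | b))   (De Morgan)
= (c & ~a) | (a & ~c & ~d & (~b | ~c) & (~~c | b))   (double negation)
= (c & ~a) | (a & ~c & ~d & (~b | ~c) & (c | b))   (double negation)
= (c & ~a) | (a & ~c & ~d & ~b & c) | (a & ~c & ~d & ~b & b) | (a & ~c & ~d & ~c & c) | (a & ~c & ~d & ~c & b)   (distribute & over |)
= (c & ~a) | (a & ~c & ~d & b)   (simplify)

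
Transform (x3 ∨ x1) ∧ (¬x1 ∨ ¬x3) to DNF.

x3 ∧ ¬x1 ∨ x1 ∧ ¬x3

(x3 ∨ x1) ∧ (¬x1 ∨ ¬x3)
= x3 ∧ ¬x1 ∨ x3 ∧ ¬x3 ∨ x1 ∧ ¬x1 ∨ x1 ∧ ¬x3   [distribute ∧ over ∨]
= x3 ∧ ¬x1 ∨ x1 ∧ ¬x3   [simplify]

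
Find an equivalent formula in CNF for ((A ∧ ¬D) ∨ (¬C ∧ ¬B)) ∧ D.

((A ∧ ¬D) ∨ (¬C ∧ ¬B)) ∧ D
= (A ∨ ¬C) ∧ (A ∨ ¬B) ∧ (¬D ∨ ¬C) ∧ (¬D ∨ ¬B) ∧ D   [distribute ∨ over ∧]

(A ∨ ¬C) ∧ (A ∨ ¬B) ∧ (¬D ∨ ¬C) ∧ (¬D ∨ ¬B) ∧ D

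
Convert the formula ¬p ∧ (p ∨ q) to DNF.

¬p ∧ (p ∨ q)
⇔ ¬p ∧ p ∨ ¬p ∧ q   (distribute ∧ over ∨)
⇔ ¬p ∧ q   (simplify)

¬p ∧ q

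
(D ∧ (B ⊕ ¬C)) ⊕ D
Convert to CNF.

(D ∧ (B ⊕ ¬C)) ⊕ D
= ((D ∧ (B ⊕ ¬C)) ∨ D) ∧ ¬(D ∧ (B ⊕ ¬C) ∧ D)   (expand ⊕)
= ((D ∧ (B ∨ ¬C) ∧ ¬(B ∧ ¬C)) ∨ D) ∧ ¬(D ∧ (B ⊕ ¬C) ∧ D)   (expand ⊕)
= ((D ∧ (B ∨ ¬C) ∧ ¬(B ∧ ¬C)) ∨ D) ∧ ¬(D ∧ (B ∨ ¬C) ∧ ¬(B ∧ ¬C) ∧ D)   (expand ⊕)
= ((D ∧ (B ∨ ¬C) ∧ (¬B ∨ ¬¬C)) ∨ D) ∧ ¬(D ∧ (B ∨ ¬C) ∧ ¬(B ∧ ¬C) ∧ D)   (De Morgan)
= ((D ∧ (B ∨ ¬C) ∧ (¬B ∨ C)) ∨ D) ∧ ¬(D ∧ (B ∨ ¬C) ∧ ¬(B ∧ ¬C) ∧ D)   (double negation)
= ((D ∧ (B ∨ ¬C) ∧ (¬B ∨ C)) ∨ D) ∧ (¬D ∨ ¬(B ∨ ¬C) ∨ ¬¬(B ∧ ¬C) ∨ ¬D)   (De Morgan)
= ((D ∧ (B ∨ ¬C) ∧ (¬B ∨ C)) ∨ D) ∧ (¬D ∨ (¬B ∧ ¬¬C) ∨ ¬¬(B ∧ ¬C) ∨ ¬D)   (De Morgan)
= ((D ∧ (B ∨ ¬C) ∧ (¬B ∨ C)) ∨ D) ∧ (¬D ∨ (¬B ∧ C) ∨ ¬¬(B ∧ ¬C) ∨ ¬D)   (double negation)
= ((D ∧ (B ∨ ¬C) ∧ (¬B ∨ C)) ∨ D) ∧ (¬D ∨ (¬B ∧ C) ∨ (B ∧ ¬C) ∨ ¬D)   (double negation)
= (D ∨ D) ∧ (B ∨ ¬C ∨ D) ∧ (¬B ∨ C ∨ D) ∧ (¬D ∨ ¬B ∨ B ∨ ¬D) ∧ (¬D ∨ ¬B ∨ ¬C ∨ ¬D) ∧ (¬D ∨ C ∨ B ∨ ¬D) ∧ (¬D ∨ C ∨ ¬C ∨ ¬D)   (distribute ∨ over ∧)
= D ∧ (¬D ∨ ¬B ∨ ¬C) ∧ (¬D ∨ C ∨ B)   (simplify)

D ∧ (¬D ∨ ¬B ∨ ¬C) ∧ (¬D ∨ C ∨ B)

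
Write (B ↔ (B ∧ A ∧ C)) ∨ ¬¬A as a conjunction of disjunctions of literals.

¬B ∨ A

(B ↔ (B ∧ A ∧ C)) ∨ ¬¬A
≡ ((B → (B ∧ A ∧ C)) ∧ ((B ∧ A ∧ C) → B)) ∨ ¬¬A   — eliminate ↔
≡ ((¬B ∨ (B ∧ A ∧ C)) ∧ ((B ∧ A ∧ C) → B)) ∨ ¬¬A   — eliminate →
≡ ((¬B ∨ (B ∧ A ∧ C)) ∧ (¬(B ∧ A ∧ C) ∨ B)) ∨ ¬¬A   — eliminate →
≡ ((¬B ∨ (B ∧ A ∧ C)) ∧ (¬B ∨ ¬A ∨ ¬C ∨ B)) ∨ ¬¬A   — De Morgan
≡ ((¬B ∨ (B ∧ A ∧ C)) ∧ (¬B ∨ ¬A ∨ ¬C ∨ B)) ∨ A   — double negation
≡ (¬B ∨ B ∨ A) ∧ (¬B ∨ A ∨ A) ∧ (¬B ∨ C ∨ A) ∧ (¬B ∨ ¬A ∨ ¬C ∨ B ∨ A)   — distribute ∨ over ∧
≡ ¬B ∨ A   — simplify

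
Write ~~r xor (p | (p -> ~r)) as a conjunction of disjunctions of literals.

~~r xor (p | (p -> ~r))
≡ (~~r | p | (p -> ~r)) & ~(~~r & (p | (p -> ~r)))   [expand xor]
≡ (~~r | p | ~p | ~r) & ~(~~r & (p | (p -> ~r)))   [eliminate ->]
≡ (~~r | p | ~p | ~r) & ~(~~r & (p | ~p | ~r))   [eliminate ->]
≡ (r | p | ~p | ~r) & ~(~~r & (p | ~p | ~r))   [double negation]
≡ (r | p | ~p | ~r) & (~~~r | ~(p | ~p | ~r))   [De Morgan]
≡ (r | p | ~p | ~r) & (~r | ~(p | ~p | ~r))   [double negation]
≡ (r | p | ~p | ~r) & (~r | (~p & ~~p & ~~r))   [De Morgan]
≡ (r | p | ~p | ~r) & (~r | (~p & p & ~~r))   [double negation]
≡ (r | p | ~p | ~r) & (~r | (~p & p & r))   [double negation]
≡ (r | p | ~p | ~r) & (~r | ~p) & (~r | p) & (~r | r)   [distribute | over &]
≡ (~r | ~p) & (~r | p)   [simplify]

(~r | ~p) & (~r | p)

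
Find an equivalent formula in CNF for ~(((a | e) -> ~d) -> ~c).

~(((a | e) -> ~d) -> ~c)
≡ ~(~((a | e) -> ~d) | ~c)   [eliminate ->]
≡ ~(~(~(a | e) | ~d) | ~c)   [eliminate ->]
≡ ~~(~(a | e) | ~d) & ~~c   [De Morgan]
≡ (~(a | e) | ~d) & ~~c   [double negation]
≡ ((~a & ~e) | ~d) & ~~c   [De Morgan]
≡ ((~a & ~e) | ~d) & c   [double negation]
≡ (~a | ~d) & (~e | ~d) & c   [distribute | over &]

(~a | ~d) & (~e | ~d) & c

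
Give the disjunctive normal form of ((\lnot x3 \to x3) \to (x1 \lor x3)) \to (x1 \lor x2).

x1 \lor x2

((\lnot x3 \to x3) \to (x1 \lor x3)) \to (x1 \lor x2)
= \lnot ((\lnot x3 \to x3) \to (x1 \lor x3)) \lor x1 \lor x2
= \lnot (\lnot (\lnot x3 \to x3) \lor x1 \lor x3) \lor x1 \lor x2
= \lnot (\lnot (\lnot \lnot x3 \lor x3) \lor x1 \lor x3) \lor x1 \lor x2
= (\lnot \lnot (\lnot \lnot x3 \lor x3) \land \lnot x1 \land \lnot x3) \lor x1 \lor x2
= ((\lnot \lnot x3 \lor x3) \land \lnot x1 \land \lnot x3) \lor x1 \lor x2
= ((x3 \lor x3) \land \lnot x1 \land \lnot x3) \lor x1 \lor x2
= (x3 \land \lnot x1 \land \lnot x3) \lor (x3 \land \lnot x1 \land \lnot x3) \lor x1 \lor x2
= x1 \lor x2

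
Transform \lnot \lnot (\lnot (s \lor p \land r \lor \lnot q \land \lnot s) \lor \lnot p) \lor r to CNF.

\lnot \lnot (\lnot (s \lor p \land r \lor \lnot q \land \lnot s) \lor \lnot p) \lor r
≡ \lnot (s \lor p \land r \lor \lnot q \land \lnot s) \lor \lnot p \lor r   (double negation)
≡ \lnot s \land \lnot (p \land r) \land \lnot (\lnot q \land \lnot s) \lor \lnot p \lor r   (De Morgan)
≡ \lnot s \land (\lnot p \lor \lnot r) \land \lnot (\lnot q \land \lnot s) \lor \lnot p \lor r   (De Morgan)
≡ \lnot s \land (\lnot p \lor \lnot r) \land (\lnot \lnot q \lor \lnot \lnot s) \lor \lnot p \lor r   (De Morgan)
≡ \lnot s \land (\lnot p \lor \lnot r) \land (q \lor \lnot \lnot s) \lor \lnot p \lor r   (double negation)
≡ \lnot s \land (\lnot p \lor \lnot r) \land (q \lor s) \lor \lnot p \lor r   (double negation)
≡ (\lnot s \lor \lnot p \lor r) \land (\lnot p \lor \lnot r \lor \lnot p \lor r) \land (q \lor s \lor \lnot p \lor r)   (distribute \lor over \land)
≡ (\lnot s \lor \lnot p \lor r) \land (q \lor s \lor \lnot p \lor r)   (simplify)

(\lnot s \lor \lnot p \lor r) \land (q \lor s \lor \lnot p \lor r)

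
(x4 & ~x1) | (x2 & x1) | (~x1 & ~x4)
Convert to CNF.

~x1 | x2

(x4 & ~x1) | (x2 & x1) | (~x1 & ~x4)
≡ (x4 | x2 | ~x1) & (x4 | x2 | ~x4) & (x4 | x1 | ~x1) & (x4 | x1 | ~x4) & (~x1 | x2 | ~x1) & (~x1 | x2 | ~x4) & (~x1 | x1 | ~x1) & (~x1 | x1 | ~x4)   — distribute | over &
≡ ~x1 | x2   — simplify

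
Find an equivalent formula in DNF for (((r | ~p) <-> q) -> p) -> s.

(((r | ~p) <-> q) -> p) -> s
⇔ ~(((r | ~p) <-> q) -> p) | s
⇔ ~(~((r | ~p) <-> q) | p) | s
⇔ ~(~(((r | ~p) -> q) & (q -> (r | ~p))) | p) | s
⇔ ~(~((~(r | ~p) | q) & (q -> (r | ~p))) | p) | s
⇔ ~(~((~(r | ~p) | q) & (~q | r | ~p)) | p) | s
⇔ (~~((~(r | ~p) | q) & (~q | r | ~p)) & ~p) | s
⇔ ((~(r | ~p) | q) & (~q | r | ~p) & ~p) | s
⇔ (((~r & ~~p) | q) & (~q | r | ~p) & ~p) | s
⇔ (((~r & p) | q) & (~q | r | ~p) & ~p) | s
⇔ (~r & p & ~q & ~p) | (~r & p & r & ~p) | (~r & p & ~p & ~p) | (q & ~q & ~p) | (q & r & ~p) | (q & ~p & ~p) | s
⇔ (q & ~p) | s

(q & ~p) | s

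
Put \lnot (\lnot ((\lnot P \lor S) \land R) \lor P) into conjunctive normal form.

\lnot (\lnot ((\lnot P \lor S) \land R) \lor P)
≡ \lnot \lnot ((\lnot P \lor S) \land R) \land \lnot P   [De Morgan]
≡ (\lnot P \lor S) \land R \land \lnot P   [double negation]
≡ R \land \lnot P   [simplify]

R \land \lnot P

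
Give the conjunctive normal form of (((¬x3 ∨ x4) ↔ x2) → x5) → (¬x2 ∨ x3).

(((¬x3 ∨ x4) ↔ x2) → x5) → (¬x2 ∨ x3)
⇔ ¬(((¬x3 ∨ x4) ↔ x2) → x5) ∨ ¬x2 ∨ x3   [eliminate →]
⇔ ¬(¬((¬x3 ∨ x4) ↔ x2) ∨ x5) ∨ ¬x2 ∨ x3   [eliminate →]
⇔ ¬(¬(((¬x3 ∨ x4) → x2) ∧ (x2 → (¬x3 ∨ x4))) ∨ x5) ∨ ¬x2 ∨ x3   [eliminate ↔]
⇔ ¬(¬((¬(¬x3 ∨ x4) ∨ x2) ∧ (x2 → (¬x3 ∨ x4))) ∨ x5) ∨ ¬x2 ∨ x3   [eliminate →]
⇔ ¬(¬((¬(¬x3 ∨ x4) ∨ x2) ∧ (¬x2 ∨ ¬x3 ∨ x4)) ∨ x5) ∨ ¬x2 ∨ x3   [eliminate →]
⇔ (¬¬((¬(¬x3 ∨ x4) ∨ x2) ∧ (¬x2 ∨ ¬x3 ∨ x4)) ∧ ¬x5) ∨ ¬x2 ∨ x3   [De Morgan]
⇔ ((¬(¬x3 ∨ x4) ∨ x2) ∧ (¬x2 ∨ ¬x3 ∨ x4) ∧ ¬x5) ∨ ¬x2 ∨ x3   [double negation]
⇔ (((¬¬x3 ∧ ¬x4) ∨ x2) ∧ (¬x2 ∨ ¬x3 ∨ x4) ∧ ¬x5) ∨ ¬x2 ∨ x3   [De Morgan]
⇔ (((x3 ∧ ¬x4) ∨ x2) ∧ (¬x2 ∨ ¬x3 ∨ x4) ∧ ¬x5) ∨ ¬x2 ∨ x3   [double negation]
⇔ (x3 ∨ x2 ∨ ¬x2 ∨ x3) ∧ (¬x4 ∨ x2 ∨ ¬x2 ∨ x3) ∧ (¬x2 ∨ ¬x3 ∨ x4 ∨ ¬x2 ∨ x3) ∧ (¬x5 ∨ ¬x2 ∨ x3)   [distribute ∨ over ∧]
⇔ ¬x5 ∨ ¬x2 ∨ x3   [simplify]

¬x5 ∨ ¬x2 ∨ x3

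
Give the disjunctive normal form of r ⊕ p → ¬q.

¬r ∧ ¬p ∨ p ∧ r ∨ ¬q

r ⊕ p → ¬q
⇔ ¬(r ⊕ p) ∨ ¬q   (eliminate →)
⇔ ¬(r ∧ ¬p ∨ ¬r ∧ p) ∨ ¬q   (expand ⊕)
⇔ ¬(r ∧ ¬p) ∧ ¬(¬r ∧ p) ∨ ¬q   (De Morgan)
⇔ (¬r ∨ ¬¬p) ∧ ¬(¬r ∧ p) ∨ ¬q   (De Morgan)
⇔ (¬r ∨ p) ∧ ¬(¬r ∧ p) ∨ ¬q   (double negation)
⇔ (¬r ∨ p) ∧ (¬¬r ∨ ¬p) ∨ ¬q   (De Morgan)
⇔ (¬r ∨ p) ∧ (r ∨ ¬p) ∨ ¬q   (double negation)
⇔ ¬r ∧ r ∨ ¬r ∧ ¬p ∨ p ∧ r ∨ p ∧ ¬p ∨ ¬q   (distribute ∧ over ∨)
⇔ ¬r ∧ ¬p ∨ p ∧ r ∨ ¬q   (simplify)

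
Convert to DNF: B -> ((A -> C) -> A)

B -> ((A -> C) -> A)
⇔ ~B | ((A -> C) -> A)   (eliminate ->)
⇔ ~B | ~(A -> C) | A   (eliminate ->)
⇔ ~B | ~(~A | C) | A   (eliminate ->)
⇔ ~B | (~~A & ~C) | A   (De Morgan)
⇔ ~B | (A & ~C) | A   (double negation)
⇔ ~B | A   (simplify)

~B | A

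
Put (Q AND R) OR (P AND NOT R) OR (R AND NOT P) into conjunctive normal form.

(Q OR NOT R OR NOT P) AND (R OR P)

(Q AND R) OR (P AND NOT R) OR (R AND NOT P)
≡ (Q OR P OR R) AND (Q OR P OR NOT P) AND (Q OR NOT R OR R) AND (Q OR NOT R OR NOT P) AND (R OR P OR R) AND (R OR P OR NOT P) AND (R OR NOT R OR R) AND (R OR NOT R OR NOT P)   [distribute OR over AND]
≡ (Q OR NOT R OR NOT P) AND (R OR P)   [simplify]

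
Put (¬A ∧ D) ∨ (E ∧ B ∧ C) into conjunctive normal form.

(¬A ∨ E) ∧ (¬A ∨ B) ∧ (¬A ∨ C) ∧ (D ∨ E) ∧ (D ∨ B) ∧ (D ∨ C)

(¬A ∧ D) ∨ (E ∧ B ∧ C)
⇔ (¬A ∨ E) ∧ (¬A ∨ B) ∧ (¬A ∨ C) ∧ (D ∨ E) ∧ (D ∨ B) ∧ (D ∨ C)   [distribute ∨ over ∧]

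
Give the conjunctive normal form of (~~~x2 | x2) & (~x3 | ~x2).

(~~~x2 | x2) & (~x3 | ~x2)
≡ (~x2 | x2) & (~x3 | ~x2)   (double negation)
≡ ~x3 | ~x2   (simplify)

~x3 | ~x2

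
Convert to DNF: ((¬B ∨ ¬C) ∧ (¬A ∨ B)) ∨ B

(¬B ∧ ¬A) ∨ (¬C ∧ ¬A) ∨ B

((¬B ∨ ¬C) ∧ (¬A ∨ B)) ∨ B
⇔ (¬B ∧ ¬A) ∨ (¬B ∧ B) ∨ (¬C ∧ ¬A) ∨ (¬C ∧ B) ∨ B
⇔ (¬B ∧ ¬A) ∨ (¬C ∧ ¬A) ∨ B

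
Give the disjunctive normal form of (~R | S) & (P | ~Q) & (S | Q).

(~R & P & Q) | (S & P) | (S & ~Q)

(~R | S) & (P | ~Q) & (S | Q)
≡ (~R & P & S) | (~R & P & Q) | (~R & ~Q & S) | (~R & ~Q & Q) | (S & P & S) | (S & P & Q) | (S & ~Q & S) | (S & ~Q & Q)   [distribute & over |]
≡ (~R & P & Q) | (S & P) | (S & ~Q)   [simplify]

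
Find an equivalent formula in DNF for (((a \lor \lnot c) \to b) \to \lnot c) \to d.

(((a \lor \lnot c) \to b) \to \lnot c) \to d
= \lnot (((a \lor \lnot c) \to b) \to \lnot c) \lor d   [eliminate \to]
= \lnot (\lnot ((a \lor \lnot c) \to b) \lor \lnot c) \lor d   [eliminate \to]
= \lnot (\lnot (\lnot (a \lor \lnot c) \lor b) \lor \lnot c) \lor d   [eliminate \to]
= (\lnot \lnot (\lnot (a \lor \lnot c) \lor b) \land \lnot \lnot c) \lor d   [De Morgan]
= ((\lnot (a \lor \lnot c) \lor b) \land \lnot \lnot c) \lor d   [double negation]
= (((\lnot a \land \lnot \lnot c) \lor b) \land \lnot \lnot c) \lor d   [De Morgan]
= (((\lnot a \land c) \lor b) \land \lnot \lnot c) \lor d   [double negation]
= (((\lnot a \land c) \lor b) \land c) \lor d   [double negation]
= (\lnot a \land c \land c) \lor (b \land c) \lor d   [distribute \land over \lor]
= (\lnot a \land c) \lor (b \land c) \lor d   [simplify]

(\lnot a \land c) \lor (b \land c) \lor d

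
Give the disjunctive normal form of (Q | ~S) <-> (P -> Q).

(Q | ~S) <-> (P -> Q)
≡ ((Q | ~S) -> (P -> Q)) & ((P -> Q) -> (Q | ~S))   — eliminate <->
≡ (~(Q | ~S) | (P -> Q)) & ((P -> Q) -> (Q | ~S))   — eliminate ->
≡ (~(Q | ~S) | ~P | Q) & ((P -> Q) -> (Q | ~S))   — eliminate ->
≡ (~(Q | ~S) | ~P | Q) & (~(P -> Q) | Q | ~S)   — eliminate ->
≡ (~(Q | ~S) | ~P | Q) & (~(~P | Q) | Q | ~S)   — eliminate ->
≡ ((~Q & ~~S) | ~P | Q) & (~(~P | Q) | Q | ~S)   — De Morgan
≡ ((~Q & S) | ~P | Q) & (~(~P | Q) | Q | ~S)   — double negation
≡ ((~Q & S) | ~P | Q) & ((~~P & ~Q) | Q | ~S)   — De Morgan
≡ ((~Q & S) | ~P | Q) & ((P & ~Q) | Q | ~S)   — double negation
≡ (~Q & S & P & ~Q) | (~Q & S & Q) | (~Q & S & ~S) | (~P & P & ~Q) | (~P & Q) | (~P & ~S) | (Q & P & ~Q) | (Q & Q) | (Q & ~S)   — distribute & over |
≡ (~Q & S & P) | (~P & ~S) | Q   — simplify

(~Q & S & P) | (~P & ~S) | Q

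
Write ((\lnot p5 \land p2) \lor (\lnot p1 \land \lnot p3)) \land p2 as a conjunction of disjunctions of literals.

((\lnot p5 \land p2) \lor (\lnot p1 \land \lnot p3)) \land p2
≡ (\lnot p5 \lor \lnot p1) \land (\lnot p5 \lor \lnot p3) \land (p2 \lor \lnot p1) \land (p2 \lor \lnot p3) \land p2   [distribute \lor over \land]
≡ (\lnot p5 \lor \lnot p1) \land (\lnot p5 \lor \lnot p3) \land p2   [simplify]

(\lnot p5 \lor \lnot p1) \land (\lnot p5 \lor \lnot p3) \land p2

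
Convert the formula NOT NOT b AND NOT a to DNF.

NOT NOT b AND NOT a
≡ b AND NOT a   [double negation]

b AND NOT a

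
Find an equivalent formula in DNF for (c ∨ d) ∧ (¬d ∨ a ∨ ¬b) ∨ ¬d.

(c ∨ d) ∧ (¬d ∨ a ∨ ¬b) ∨ ¬d
⇔ c ∧ ¬d ∨ c ∧ a ∨ c ∧ ¬b ∨ d ∧ ¬d ∨ d ∧ a ∨ d ∧ ¬b ∨ ¬d   (distribute ∧ over ∨)
⇔ c ∧ a ∨ c ∧ ¬b ∨ d ∧ a ∨ d ∧ ¬b ∨ ¬d   (simplify)

c ∧ a ∨ c ∧ ¬b ∨ d ∧ a ∨ d ∧ ¬b ∨ ¬d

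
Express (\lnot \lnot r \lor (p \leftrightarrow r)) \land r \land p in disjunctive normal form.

r \land p

(\lnot \lnot r \lor (p \leftrightarrow r)) \land r \land p
⇔ (\lnot \lnot r \lor ((p \to r) \land (r \to p))) \land r \land p   (eliminate \leftrightarrow)
⇔ (\lnot \lnot r \lor ((\lnot p \lor r) \land (r \to p))) \land r \land p   (eliminate \to)
⇔ (\lnot \lnot r \lor ((\lnot p \lor r) \land (\lnot r \lor p))) \land r \land p   (eliminate \to)
⇔ (r \lor ((\lnot p \lor r) \land (\lnot r \lor p))) \land r \land p   (double negation)
⇔ (r \land r \land p) \lor (\lnot p \land \lnot r \land r \land p) \lor (\lnot p \land p \land r \land p) \lor (r \land \lnot r \land r \land p) \lor (r \land p \land r \land p)   (distribute \land over \lor)
⇔ r \land p   (simplify)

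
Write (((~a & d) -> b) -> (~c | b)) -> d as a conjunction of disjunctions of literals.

(((~a & d) -> b) -> (~c | b)) -> d
≡ ~(((~a & d) -> b) -> (~c | b)) | d   [eliminate ->]
≡ ~(~((~a & d) -> b) | ~c | b) | d   [eliminate ->]
≡ ~(~(~(~a & d) | b) | ~c | b) | d   [eliminate ->]
≡ (~~(~(~a & d) | b) & ~~c & ~b) | d   [De Morgan]
≡ ((~(~a & d) | b) & ~~c & ~b) | d   [double negation]
≡ ((~~a | ~d | b) & ~~c & ~b) | d   [De Morgan]
≡ ((a | ~d | b) & ~~c & ~b) | d   [double negation]
≡ ((a | ~d | b) & c & ~b) | d   [double negation]
≡ (a | ~d | b | d) & (c | d) & (~b | d)   [distribute | over &]
≡ (c | d) & (~b | d)   [simplify]

(c | d) & (~b | d)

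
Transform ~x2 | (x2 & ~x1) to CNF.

~x2 | ~x1

~x2 | (x2 & ~x1)
= (~x2 | x2) & (~x2 | ~x1)   — distribute | over &
= ~x2 | ~x1   — simplify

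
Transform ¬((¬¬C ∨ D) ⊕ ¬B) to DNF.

(¬C ∧ ¬D ∧ B) ∨ (¬B ∧ C) ∨ (¬B ∧ D)

¬((¬¬C ∨ D) ⊕ ¬B)
= ¬(((¬¬C ∨ D) ∧ ¬¬B) ∨ (¬(¬¬C ∨ D) ∧ ¬B))   (expand ⊕)
= ¬((¬¬C ∨ D) ∧ ¬¬B) ∧ ¬(¬(¬¬C ∨ D) ∧ ¬B)   (De Morgan)
= (¬(¬¬C ∨ D) ∨ ¬¬¬B) ∧ ¬(¬(¬¬C ∨ D) ∧ ¬B)   (De Morgan)
= ((¬¬¬C ∧ ¬D) ∨ ¬¬¬B) ∧ ¬(¬(¬¬C ∨ D) ∧ ¬B)   (De Morgan)
= ((¬C ∧ ¬D) ∨ ¬¬¬B) ∧ ¬(¬(¬¬C ∨ D) ∧ ¬B)   (double negation)
= ((¬C ∧ ¬D) ∨ ¬B) ∧ ¬(¬(¬¬C ∨ D) ∧ ¬B)   (double negation)
= ((¬C ∧ ¬D) ∨ ¬B) ∧ (¬¬(¬¬C ∨ D) ∨ ¬¬B)   (De Morgan)
= ((¬C ∧ ¬D) ∨ ¬B) ∧ (¬¬C ∨ D ∨ ¬¬B)   (double negation)
= ((¬C ∧ ¬D) ∨ ¬B) ∧ (C ∨ D ∨ ¬¬B)   (double negation)
= ((¬C ∧ ¬D) ∨ ¬B) ∧ (C ∨ D ∨ B)   (double negation)
= (¬C ∧ ¬D ∧ C) ∨ (¬C ∧ ¬D ∧ D) ∨ (¬C ∧ ¬D ∧ B) ∨ (¬B ∧ C) ∨ (¬B ∧ D) ∨ (¬B ∧ B)   (distribute ∧ over ∨)
= (¬C ∧ ¬D ∧ B) ∨ (¬B ∧ C) ∨ (¬B ∧ D)   (simplify)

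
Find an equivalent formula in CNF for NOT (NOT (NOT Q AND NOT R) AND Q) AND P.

NOT (NOT (NOT Q AND NOT R) AND Q) AND P
= (NOT NOT (NOT Q AND NOT R) OR NOT Q) AND P   (De Morgan)
= ((NOT Q AND NOT R) OR NOT Q) AND P   (double negation)
= (NOT Q OR NOT Q) AND (NOT R OR NOT Q) AND P   (distribute OR over AND)
= NOT Q AND P   (simplify)

NOT Q AND P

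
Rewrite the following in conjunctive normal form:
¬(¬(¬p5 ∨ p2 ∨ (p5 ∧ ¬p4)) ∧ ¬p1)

¬p5 ∨ p2 ∨ ¬p4 ∨ p1

¬(¬(¬p5 ∨ p2 ∨ (p5 ∧ ¬p4)) ∧ ¬p1)
≡ ¬¬(¬p5 ∨ p2 ∨ (p5 ∧ ¬p4)) ∨ ¬¬p1
≡ ¬p5 ∨ p2 ∨ (p5 ∧ ¬p4) ∨ ¬¬p1
≡ ¬p5 ∨ p2 ∨ (p5 ∧ ¬p4) ∨ p1
≡ (¬p5 ∨ p2 ∨ p5 ∨ p1) ∧ (¬p5 ∨ p2 ∨ ¬p4 ∨ p1)
≡ ¬p5 ∨ p2 ∨ ¬p4 ∨ p1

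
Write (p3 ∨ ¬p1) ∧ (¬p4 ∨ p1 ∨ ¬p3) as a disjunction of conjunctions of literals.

(p3 ∨ ¬p1) ∧ (¬p4 ∨ p1 ∨ ¬p3)
⇔ (p3 ∧ ¬p4) ∨ (p3 ∧ p1) ∨ (p3 ∧ ¬p3) ∨ (¬p1 ∧ ¬p4) ∨ (¬p1 ∧ p1) ∨ (¬p1 ∧ ¬p3)
⇔ (p3 ∧ ¬p4) ∨ (p3 ∧ p1) ∨ (¬p1 ∧ ¬p4) ∨ (¬p1 ∧ ¬p3)

(p3 ∧ ¬p4) ∨ (p3 ∧ p1) ∨ (¬p1 ∧ ¬p4) ∨ (¬p1 ∧ ¬p3)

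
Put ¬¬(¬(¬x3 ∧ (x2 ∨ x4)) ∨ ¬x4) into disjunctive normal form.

¬¬(¬(¬x3 ∧ (x2 ∨ x4)) ∨ ¬x4)
≡ ¬(¬x3 ∧ (x2 ∨ x4)) ∨ ¬x4   (double negation)
≡ ¬¬x3 ∨ ¬(x2 ∨ x4) ∨ ¬x4   (De Morgan)
≡ x3 ∨ ¬(x2 ∨ x4) ∨ ¬x4   (double negation)
≡ x3 ∨ (¬x2 ∧ ¬x4) ∨ ¬x4   (De Morgan)
≡ x3 ∨ ¬x4   (simplify)

x3 ∨ ¬x4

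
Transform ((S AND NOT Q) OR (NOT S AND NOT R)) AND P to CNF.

(S OR NOT R) AND (NOT Q OR NOT S) AND (NOT Q OR NOT R) AND P

((S AND NOT Q) OR (NOT S AND NOT R)) AND P
≡ (S OR NOT S) AND (S OR NOT R) AND (NOT Q OR NOT S) AND (NOT Q OR NOT R) AND P   [distribute OR over AND]
≡ (S OR NOT R) AND (NOT Q OR NOT S) AND (NOT Q OR NOT R) AND P   [simplify]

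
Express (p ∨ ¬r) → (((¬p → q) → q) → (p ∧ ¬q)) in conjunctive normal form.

(¬p ∨ ¬q) ∧ (r ∨ p ∨ q) ∧ (r ∨ ¬q)

(p ∨ ¬r) → (((¬p → q) → q) → (p ∧ ¬q))
≡ ¬(p ∨ ¬r) ∨ (((¬p → q) → q) → (p ∧ ¬q))   [eliminate →]
≡ ¬(p ∨ ¬r) ∨ ¬((¬p → q) → q) ∨ (p ∧ ¬q)   [eliminate →]
≡ ¬(p ∨ ¬r) ∨ ¬(¬(¬p → q) ∨ q) ∨ (p ∧ ¬q)   [eliminate →]
≡ ¬(p ∨ ¬r) ∨ ¬(¬(¬¬p ∨ q) ∨ q) ∨ (p ∧ ¬q)   [eliminate →]
≡ (¬p ∧ ¬¬r) ∨ ¬(¬(¬¬p ∨ q) ∨ q) ∨ (p ∧ ¬q)   [De Morgan]
≡ (¬p ∧ r) ∨ ¬(¬(¬¬p ∨ q) ∨ q) ∨ (p ∧ ¬q)   [double negation]
≡ (¬p ∧ r) ∨ (¬¬(¬¬p ∨ q) ∧ ¬q) ∨ (p ∧ ¬q)   [De Morgan]
≡ (¬p ∧ r) ∨ ((¬¬p ∨ q) ∧ ¬q) ∨ (p ∧ ¬q)   [double negation]
≡ (¬p ∧ r) ∨ ((p ∨ q) ∧ ¬q) ∨ (p ∧ ¬q)   [double negation]
≡ (¬p ∨ p ∨ q ∨ p) ∧ (¬p ∨ p ∨ q ∨ ¬q) ∧ (¬p ∨ ¬q ∨ p) ∧ (¬p ∨ ¬q ∨ ¬q) ∧ (r ∨ p ∨ q ∨ p) ∧ (r ∨ p ∨ q ∨ ¬q) ∧ (r ∨ ¬q ∨ p) ∧ (r ∨ ¬q ∨ ¬q)   [distribute ∨ over ∧]
≡ (¬p ∨ ¬q) ∧ (r ∨ p ∨ q) ∧ (r ∨ ¬q)   [simplify]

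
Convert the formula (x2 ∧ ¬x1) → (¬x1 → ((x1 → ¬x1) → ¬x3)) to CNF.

(x2 ∧ ¬x1) → (¬x1 → ((x1 → ¬x1) → ¬x3))
⇔ ¬(x2 ∧ ¬x1) ∨ (¬x1 → ((x1 → ¬x1) → ¬x3))   [eliminate →]
⇔ ¬(x2 ∧ ¬x1) ∨ ¬¬x1 ∨ ((x1 → ¬x1) → ¬x3)   [eliminate →]
⇔ ¬(x2 ∧ ¬x1) ∨ ¬¬x1 ∨ ¬(x1 → ¬x1) ∨ ¬x3   [eliminate →]
⇔ ¬(x2 ∧ ¬x1) ∨ ¬¬x1 ∨ ¬(¬x1 ∨ ¬x1) ∨ ¬x3   [eliminate →]
⇔ ¬x2 ∨ ¬¬x1 ∨ ¬¬x1 ∨ ¬(¬x1 ∨ ¬x1) ∨ ¬x3   [De Morgan]
⇔ ¬x2 ∨ x1 ∨ ¬¬x1 ∨ ¬(¬x1 ∨ ¬x1) ∨ ¬x3   [double negation]
⇔ ¬x2 ∨ x1 ∨ x1 ∨ ¬(¬x1 ∨ ¬x1) ∨ ¬x3   [double negation]
⇔ ¬x2 ∨ x1 ∨ x1 ∨ (¬¬x1 ∧ ¬¬x1) ∨ ¬x3   [De Morgan]
⇔ ¬x2 ∨ x1 ∨ x1 ∨ (x1 ∧ ¬¬x1) ∨ ¬x3   [double negation]
⇔ ¬x2 ∨ x1 ∨ x1 ∨ (x1 ∧ x1) ∨ ¬x3   [double negation]
⇔ (¬x2 ∨ x1 ∨ x1 ∨ x1 ∨ ¬x3) ∧ (¬x2 ∨ x1 ∨ x1 ∨ x1 ∨ ¬x3)   [distribute ∨ over ∧]
⇔ ¬x2 ∨ x1 ∨ ¬x3   [simplify]

¬x2 ∨ x1 ∨ ¬x3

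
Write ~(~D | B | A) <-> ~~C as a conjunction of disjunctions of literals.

~(~D | B | A) <-> ~~C
= (~(~D | B | A) -> ~~C) & (~~C -> ~(~D | B | A))
= (~~(~D | B | A) | ~~C) & (~~C -> ~(~D | B | A))
= (~~(~D | B | A) | ~~C) & (~~~C | ~(~D | B | A))
= (~D | B | A | ~~C) & (~~~C | ~(~D | B | A))
= (~D | B | A | C) & (~~~C | ~(~D | B | A))
= (~D | B | A | C) & (~C | ~(~D | B | A))
= (~D | B | A | C) & (~C | (~~D & ~B & ~A))
= (~D | B | A | C) & (~C | (D & ~B & ~A))
= (~D | B | A | C) & (~C | D) & (~C | ~B) & (~C | ~A)

(~D | B | A | C) & (~C | D) & (~C | ~B) & (~C | ~A)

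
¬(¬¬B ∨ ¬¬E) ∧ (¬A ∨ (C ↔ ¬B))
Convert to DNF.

¬B ∧ ¬E ∧ ¬A ∨ ¬B ∧ ¬E ∧ C

¬(¬¬B ∨ ¬¬E) ∧ (¬A ∨ (C ↔ ¬B))
≡ ¬(¬¬B ∨ ¬¬E) ∧ (¬A ∨ (C → ¬B) ∧ (¬B → C))   [eliminate ↔]
≡ ¬(¬¬B ∨ ¬¬E) ∧ (¬A ∨ (¬C ∨ ¬B) ∧ (¬B → C))   [eliminate →]
≡ ¬(¬¬B ∨ ¬¬E) ∧ (¬A ∨ (¬C ∨ ¬B) ∧ (¬¬B ∨ C))   [eliminate →]
≡ ¬¬¬B ∧ ¬¬¬E ∧ (¬A ∨ (¬C ∨ ¬B) ∧ (¬¬B ∨ C))   [De Morgan]
≡ ¬B ∧ ¬¬¬E ∧ (¬A ∨ (¬C ∨ ¬B) ∧ (¬¬B ∨ C))   [double negation]
≡ ¬B ∧ ¬E ∧ (¬A ∨ (¬C ∨ ¬B) ∧ (¬¬B ∨ C))   [double negation]
≡ ¬B ∧ ¬E ∧ (¬A ∨ (¬C ∨ ¬B) ∧ (B ∨ C))   [double negation]
≡ ¬B ∧ ¬E ∧ ¬A ∨ ¬B ∧ ¬E ∧ ¬C ∧ B ∨ ¬B ∧ ¬E ∧ ¬C ∧ C ∨ ¬B ∧ ¬E ∧ ¬B ∧ B ∨ ¬B ∧ ¬E ∧ ¬B ∧ C   [distribute ∧ over ∨]
≡ ¬B ∧ ¬E ∧ ¬A ∨ ¬B ∧ ¬E ∧ C   [simplify]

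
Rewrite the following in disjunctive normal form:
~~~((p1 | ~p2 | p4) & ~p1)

(~p1 & p2 & ~p4) | p1

~~~((p1 | ~p2 | p4) & ~p1)
≡ ~((p1 | ~p2 | p4) & ~p1)   (double negation)
≡ ~(p1 | ~p2 | p4) | ~~p1   (De Morgan)
≡ (~p1 & ~~p2 & ~p4) | ~~p1   (De Morgan)
≡ (~p1 & p2 & ~p4) | ~~p1   (double negation)
≡ (~p1 & p2 & ~p4) | p1   (double negation)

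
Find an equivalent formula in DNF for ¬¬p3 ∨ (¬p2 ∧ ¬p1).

¬¬p3 ∨ (¬p2 ∧ ¬p1)
≡ p3 ∨ (¬p2 ∧ ¬p1)   [double negation]

p3 ∨ (¬p2 ∧ ¬p1)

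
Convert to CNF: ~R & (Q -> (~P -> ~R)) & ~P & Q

~R & (Q -> (~P -> ~R)) & ~P & Q
≡ ~R & (~Q | (~P -> ~R)) & ~P & Q   [eliminate ->]
≡ ~R & (~Q | ~~P | ~R) & ~P & Q   [eliminate ->]
≡ ~R & (~Q | P | ~R) & ~P & Q   [double negation]
≡ ~R & ~P & Q   [simplify]

~R & ~P & Q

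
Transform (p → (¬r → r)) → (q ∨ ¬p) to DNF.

(p → (¬r → r)) → (q ∨ ¬p)
⇔ ¬(p → (¬r → r)) ∨ q ∨ ¬p
⇔ ¬(¬p ∨ (¬r → r)) ∨ q ∨ ¬p
⇔ ¬(¬p ∨ ¬¬r ∨ r) ∨ q ∨ ¬p
⇔ (¬¬p ∧ ¬¬¬r ∧ ¬r) ∨ q ∨ ¬p
⇔ (p ∧ ¬¬¬r ∧ ¬r) ∨ q ∨ ¬p
⇔ (p ∧ ¬r ∧ ¬r) ∨ q ∨ ¬p
⇔ (p ∧ ¬r) ∨ q ∨ ¬p

(p ∧ ¬r) ∨ q ∨ ¬p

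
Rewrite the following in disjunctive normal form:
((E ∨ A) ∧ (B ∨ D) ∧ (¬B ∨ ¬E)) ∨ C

(E ∧ D ∧ ¬B) ∨ (A ∧ B ∧ ¬E) ∨ (A ∧ D ∧ ¬B) ∨ (A ∧ D ∧ ¬E) ∨ C

((E ∨ A) ∧ (B ∨ D) ∧ (¬B ∨ ¬E)) ∨ C
≡ (E ∧ B ∧ ¬B) ∨ (E ∧ B ∧ ¬E) ∨ (E ∧ D ∧ ¬B) ∨ (E ∧ D ∧ ¬E) ∨ (A ∧ B ∧ ¬B) ∨ (A ∧ B ∧ ¬E) ∨ (A ∧ D ∧ ¬B) ∨ (A ∧ D ∧ ¬E) ∨ C   (distribute ∧ over ∨)
≡ (E ∧ D ∧ ¬B) ∨ (A ∧ B ∧ ¬E) ∨ (A ∧ D ∧ ¬B) ∨ (A ∧ D ∧ ¬E) ∨ C   (simplify)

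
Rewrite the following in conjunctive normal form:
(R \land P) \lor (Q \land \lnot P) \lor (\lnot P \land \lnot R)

(R \land P) \lor (Q \land \lnot P) \lor (\lnot P \land \lnot R)
≡ (R \lor Q \lor \lnot P) \land (R \lor Q \lor \lnot R) \land (R \lor \lnot P \lor \lnot P) \land (R \lor \lnot P \lor \lnot R) \land (P \lor Q \lor \lnot P) \land (P \lor Q \lor \lnot R) \land (P \lor \lnot P \lor \lnot P) \land (P \lor \lnot P \lor \lnot R)
≡ (R \lor \lnot P) \land (P \lor Q \lor \lnot R)

(R \lor \lnot P) \land (P \lor Q \lor \lnot R)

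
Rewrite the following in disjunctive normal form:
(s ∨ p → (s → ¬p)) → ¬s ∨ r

(s ∨ p → (s → ¬p)) → ¬s ∨ r
≡ ¬(s ∨ p → (s → ¬p)) ∨ ¬s ∨ r   [eliminate →]
≡ ¬(¬(s ∨ p) ∨ (s → ¬p)) ∨ ¬s ∨ r   [eliminate →]
≡ ¬(¬(s ∨ p) ∨ ¬s ∨ ¬p) ∨ ¬s ∨ r   [eliminate →]
≡ ¬¬(s ∨ p) ∧ ¬¬s ∧ ¬¬p ∨ ¬s ∨ r   [De Morgan]
≡ (s ∨ p) ∧ ¬¬s ∧ ¬¬p ∨ ¬s ∨ r   [double negation]
≡ (s ∨ p) ∧ s ∧ ¬¬p ∨ ¬s ∨ r   [double negation]
≡ (s ∨ p) ∧ s ∧ p ∨ ¬s ∨ r   [double negation]
≡ s ∧ s ∧ p ∨ p ∧ s ∧ p ∨ ¬s ∨ r   [distribute ∧ over ∨]
≡ s ∧ p ∨ ¬s ∨ r   [simplify]

s ∧ p ∨ ¬s ∨ r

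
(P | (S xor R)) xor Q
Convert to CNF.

(P | S | R | Q) & (P | ~S | ~R | Q) & (~P | ~Q) & (~S | R | ~Q) & (~R | S | ~Q)

(P | (S xor R)) xor Q
≡ (P | (S xor R) | Q) & ~((P | (S xor R)) & Q)
≡ (P | ((S | R) & ~(S & R)) | Q) & ~((P | (S xor R)) & Q)
≡ (P | ((S | R) & ~(S & R)) | Q) & ~((P | ((S | R) & ~(S & R))) & Q)
≡ (P | ((S | R) & (~S | ~R)) | Q) & ~((P | ((S | R) & ~(S & R))) & Q)
≡ (P | ((S | R) & (~S | ~R)) | Q) & (~(P | ((S | R) & ~(S & R))) | ~Q)
≡ (P | ((S | R) & (~S | ~R)) | Q) & ((~P & ~((S | R) & ~(S & R))) | ~Q)
≡ (P | ((S | R) & (~S | ~R)) | Q) & ((~P & (~(S | R) | ~~(S & R))) | ~Q)
≡ (P | ((S | R) & (~S | ~R)) | Q) & ((~P & ((~S & ~R) | ~~(S & R))) | ~Q)
≡ (P | ((S | R) & (~S | ~R)) | Q) & ((~P & ((~S & ~R) | (S & R))) | ~Q)
≡ (P | S | R | Q) & (P | ~S | ~R | Q) & (~P | ~Q) & (~S | S | ~Q) & (~S | R | ~Q) & (~R | S | ~Q) & (~R | R | ~Q)
≡ (P | S | R | Q) & (P | ~S | ~R | Q) & (~P | ~Q) & (~S | R | ~Q) & (~R | S | ~Q)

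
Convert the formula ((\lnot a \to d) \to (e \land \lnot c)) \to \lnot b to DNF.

(a \land \lnot e) \lor (a \land c) \lor (d \land \lnot e) \lor (d \land c) \lor \lnot b

((\lnot a \to d) \to (e \land \lnot c)) \to \lnot b
≡ \lnot ((\lnot a \to d) \to (e \land \lnot c)) \lor \lnot b
≡ \lnot (\lnot (\lnot a \to d) \lor (e \land \lnot c)) \lor \lnot b
≡ \lnot (\lnot (\lnot \lnot a \lor d) \lor (e \land \lnot c)) \lor \lnot b
≡ (\lnot \lnot (\lnot \lnot a \lor d) \land \lnot (e \land \lnot c)) \lor \lnot b
≡ ((\lnot \lnot a \lor d) \land \lnot (e \land \lnot c)) \lor \lnot b
≡ ((a \lor d) \land \lnot (e \land \lnot c)) \lor \lnot b
≡ ((a \lor d) \land (\lnot e \lor \lnot \lnot c)) \lor \lnot b
≡ ((a \lor d) \land (\lnot e \lor c)) \lor \lnot b
≡ (a \land \lnot e) \lor (a \land c) \lor (d \land \lnot e) \lor (d \land c) \lor \lnot b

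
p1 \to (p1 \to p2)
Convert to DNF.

p1 \to (p1 \to p2)
⇔ \lnot p1 \lor (p1 \to p2)   [eliminate \to]
⇔ \lnot p1 \lor \lnot p1 \lor p2   [eliminate \to]
⇔ \lnot p1 \lor p2   [simplify]

\lnot p1 \lor p2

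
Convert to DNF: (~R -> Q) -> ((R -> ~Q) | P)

(~R -> Q) -> ((R -> ~Q) | P)
≡ ~(~R -> Q) | (R -> ~Q) | P   — eliminate ->
≡ ~(~~R | Q) | (R -> ~Q) | P   — eliminate ->
≡ ~(~~R | Q) | ~R | ~Q | P   — eliminate ->
≡ (~~~R & ~Q) | ~R | ~Q | P   — De Morgan
≡ (~R & ~Q) | ~R | ~Q | P   — double negation
≡ ~R | ~Q | P   — simplify

~R | ~Q | P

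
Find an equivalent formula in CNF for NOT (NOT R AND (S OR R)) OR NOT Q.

R OR NOT S OR NOT Q

NOT (NOT R AND (S OR R)) OR NOT Q
≡ NOT NOT R OR NOT (S OR R) OR NOT Q   (De Morgan)
≡ R OR NOT (S OR R) OR NOT Q   (double negation)
≡ R OR (NOT S AND NOT R) OR NOT Q   (De Morgan)
≡ (R OR NOT S OR NOT Q) AND (R OR NOT R OR NOT Q)   (distribute OR over AND)
≡ R OR NOT S OR NOT Q   (simplify)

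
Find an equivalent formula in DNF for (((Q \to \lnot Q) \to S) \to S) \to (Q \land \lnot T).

(((Q \to \lnot Q) \to S) \to S) \to (Q \land \lnot T)
⇔ \lnot (((Q \to \lnot Q) \to S) \to S) \lor (Q \land \lnot T)   [eliminate \to]
⇔ \lnot (\lnot ((Q \to \lnot Q) \to S) \lor S) \lor (Q \land \lnot T)   [eliminate \to]
⇔ \lnot (\lnot (\lnot (Q \to \lnot Q) \lor S) \lor S) \lor (Q \land \lnot T)   [eliminate \to]
⇔ \lnot (\lnot (\lnot (\lnot Q \lor \lnot Q) \lor S) \lor S) \lor (Q \land \lnot T)   [eliminate \to]
⇔ (\lnot \lnot (\lnot (\lnot Q \lor \lnot Q) \lor S) \land \lnot S) \lor (Q \land \lnot T)   [De Morgan]
⇔ ((\lnot (\lnot Q \lor \lnot Q) \lor S) \land \lnot S) \lor (Q \land \lnot T)   [double negation]
⇔ (((\lnot \lnot Q \land \lnot \lnot Q) \lor S) \land \lnot S) \lor (Q \land \lnot T)   [De Morgan]
⇔ (((Q \land \lnot \lnot Q) \lor S) \land \lnot S) \lor (Q \land \lnot T)   [double negation]
⇔ (((Q \land Q) \lor S) \land \lnot S) \lor (Q \land \lnot T)   [double negation]
⇔ (Q \land Q \land \lnot S) \lor (S \land \lnot S) \lor (Q \land \lnot T)   [distribute \land over \lor]
⇔ (Q \land \lnot S) \lor (Q \land \lnot T)   [simplify]

(Q \land \lnot S) \lor (Q \land \lnot T)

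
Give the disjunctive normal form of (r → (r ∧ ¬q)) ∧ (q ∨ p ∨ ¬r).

¬r ∨ (r ∧ ¬q ∧ p)

(r → (r ∧ ¬q)) ∧ (q ∨ p ∨ ¬r)
= (¬r ∨ (r ∧ ¬q)) ∧ (q ∨ p ∨ ¬r)   [eliminate →]
= (¬r ∧ q) ∨ (¬r ∧ p) ∨ (¬r ∧ ¬r) ∨ (r ∧ ¬q ∧ q) ∨ (r ∧ ¬q ∧ p) ∨ (r ∧ ¬q ∧ ¬r)   [distribute ∧ over ∨]
= ¬r ∨ (r ∧ ¬q ∧ p)   [simplify]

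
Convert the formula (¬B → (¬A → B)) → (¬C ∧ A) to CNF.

(¬B → (¬A → B)) → (¬C ∧ A)
= ¬(¬B → (¬A → B)) ∨ (¬C ∧ A)   — eliminate →
= ¬(¬¬B ∨ (¬A → B)) ∨ (¬C ∧ A)   — eliminate →
= ¬(¬¬B ∨ ¬¬A ∨ B) ∨ (¬C ∧ A)   — eliminate →
= (¬¬¬B ∧ ¬¬¬A ∧ ¬B) ∨ (¬C ∧ A)   — De Morgan
= (¬B ∧ ¬¬¬A ∧ ¬B) ∨ (¬C ∧ A)   — double negation
= (¬B ∧ ¬A ∧ ¬B) ∨ (¬C ∧ A)   — double negation
= (¬B ∨ ¬C) ∧ (¬B ∨ A) ∧ (¬A ∨ ¬C) ∧ (¬A ∨ A) ∧ (¬B ∨ ¬C) ∧ (¬B ∨ A)   — distribute ∨ over ∧
= (¬B ∨ ¬C) ∧ (¬B ∨ A) ∧ (¬A ∨ ¬C)   — simplify

(¬B ∨ ¬C) ∧ (¬B ∨ A) ∧ (¬A ∨ ¬C)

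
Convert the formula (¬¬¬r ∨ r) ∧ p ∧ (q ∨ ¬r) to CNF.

p ∧ (q ∨ ¬r)

(¬¬¬r ∨ r) ∧ p ∧ (q ∨ ¬r)
≡ (¬r ∨ r) ∧ p ∧ (q ∨ ¬r)
≡ p ∧ (q ∨ ¬r)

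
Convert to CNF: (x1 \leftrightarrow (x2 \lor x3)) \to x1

(x1 \leftrightarrow (x2 \lor x3)) \to x1
≡ \lnot (x1 \leftrightarrow (x2 \lor x3)) \lor x1   [eliminate \to]
≡ \lnot ((x1 \to (x2 \lor x3)) \land ((x2 \lor x3) \to x1)) \lor x1   [eliminate \leftrightarrow]
≡ \lnot ((\lnot x1 \lor x2 \lor x3) \land ((x2 \lor x3) \to x1)) \lor x1   [eliminate \to]
≡ \lnot ((\lnot x1 \lor x2 \lor x3) \land (\lnot (x2 \lor x3) \lor x1)) \lor x1   [eliminate \to]
≡ \lnot (\lnot x1 \lor x2 \lor x3) \lor \lnot (\lnot (x2 \lor x3) \lor x1) \lor x1   [De Morgan]
≡ (\lnot \lnot x1 \land \lnot x2 \land \lnot x3) \lor \lnot (\lnot (x2 \lor x3) \lor x1) \lor x1   [De Morgan]
≡ (x1 \land \lnot x2 \land \lnot x3) \lor \lnot (\lnot (x2 \lor x3) \lor x1) \lor x1   [double negation]
≡ (x1 \land \lnot x2 \land \lnot x3) \lor (\lnot \lnot (x2 \lor x3) \land \lnot x1) \lor x1   [De Morgan]
≡ (x1 \land \lnot x2 \land \lnot x3) \lor ((x2 \lor x3) \land \lnot x1) \lor x1   [double negation]
≡ (x1 \lor x2 \lor x3 \lor x1) \land (x1 \lor \lnot x1 \lor x1) \land (\lnot x2 \lor x2 \lor x3 \lor x1) \land (\lnot x2 \lor \lnot x1 \lor x1) \land (\lnot x3 \lor x2 \lor x3 \lor x1) \land (\lnot x3 \lor \lnot x1 \lor x1)   [distribute \lor over \land]
≡ x1 \lor x2 \lor x3   [simplify]

x1 \lor x2 \lor x3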